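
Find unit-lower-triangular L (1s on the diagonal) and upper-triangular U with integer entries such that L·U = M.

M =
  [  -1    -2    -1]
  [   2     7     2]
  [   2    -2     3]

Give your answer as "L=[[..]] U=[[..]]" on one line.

  row1 -= -2·row0 → [0,3,0]
  row2 -= -2·row0 → [0,-6,1]
  row2 -= -2·row1 → [0,0,1]

L=[[1,0,0],[-2,1,0],[-2,-2,1]] U=[[-1,-2,-1],[0,3,0],[0,0,1]]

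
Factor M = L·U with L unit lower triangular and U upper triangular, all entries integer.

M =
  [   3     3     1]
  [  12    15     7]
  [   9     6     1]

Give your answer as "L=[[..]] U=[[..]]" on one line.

L=[[1,0,0],[4,1,0],[3,-1,1]] U=[[3,3,1],[0,3,3],[0,0,1]]

  R1 -= 4·R0 → [0,3,3]
  R2 -= 3·R0 → [0,-3,-2]
  R2 -= -1·R1 → [0,0,1]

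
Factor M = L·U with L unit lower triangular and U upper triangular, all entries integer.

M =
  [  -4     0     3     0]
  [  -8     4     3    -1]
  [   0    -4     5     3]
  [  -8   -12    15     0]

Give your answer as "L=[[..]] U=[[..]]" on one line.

  R1 -= 2·R0 → [0,4,-3,-1]
  R2 -= 0·R0 → [0,-4,5,3]
  R3 -= 2·R0 → [0,-12,9,0]
  R2 -= -1·R1 → [0,0,2,2]
  R3 -= -3·R1 → [0,0,0,-3]
  R3 -= 0·R2 → [0,0,0,-3]

L=[[1,0,0,0],[2,1,0,0],[0,-1,1,0],[2,-3,0,1]] U=[[-4,0,3,0],[0,4,-3,-1],[0,0,2,2],[0,0,0,-3]]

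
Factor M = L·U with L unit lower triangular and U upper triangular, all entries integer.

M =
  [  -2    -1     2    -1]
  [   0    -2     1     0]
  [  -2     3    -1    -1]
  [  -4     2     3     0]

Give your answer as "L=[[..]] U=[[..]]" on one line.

  R1 -= 0·R0 → [0,-2,1,0]
  R2 -= 1·R0 → [0,4,-3,0]
  R3 -= 2·R0 → [0,4,-1,2]
  R2 -= -2·R1 → [0,0,-1,0]
  R3 -= -2·R1 → [0,0,1,2]
  R3 -= -1·R2 → [0,0,0,2]

L=[[1,0,0,0],[0,1,0,0],[1,-2,1,0],[2,-2,-1,1]] U=[[-2,-1,2,-1],[0,-2,1,0],[0,0,-1,0],[0,0,0,2]]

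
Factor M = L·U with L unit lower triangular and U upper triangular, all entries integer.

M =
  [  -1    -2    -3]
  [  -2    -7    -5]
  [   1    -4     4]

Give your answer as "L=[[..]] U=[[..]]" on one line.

L=[[1,0,0],[2,1,0],[-1,2,1]] U=[[-1,-2,-3],[0,-3,1],[0,0,-1]]

  R1 -= 2·R0 → [0,-3,1]
  R2 -= -1·R0 → [0,-6,1]
  R2 -= 2·R1 → [0,0,-1]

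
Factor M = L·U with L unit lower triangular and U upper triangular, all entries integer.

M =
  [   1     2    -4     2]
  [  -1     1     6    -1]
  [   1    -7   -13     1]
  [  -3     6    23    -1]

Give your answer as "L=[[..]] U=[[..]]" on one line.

L=[[1,0,0,0],[-1,1,0,0],[1,-3,1,0],[-3,4,-1,1]] U=[[1,2,-4,2],[0,3,2,1],[0,0,-3,2],[0,0,0,3]]

  r1 -= -1·r0 → [0,3,2,1]
  r2 -= 1·r0 → [0,-9,-9,-1]
  r3 -= -3·r0 → [0,12,11,5]
  r2 -= -3·r1 → [0,0,-3,2]
  r3 -= 4·r1 → [0,0,3,1]
  r3 -= -1·r2 → [0,0,0,3]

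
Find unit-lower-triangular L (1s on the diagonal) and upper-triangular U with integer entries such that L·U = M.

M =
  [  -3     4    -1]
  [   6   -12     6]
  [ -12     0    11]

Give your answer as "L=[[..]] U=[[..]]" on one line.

  r1 -= -2·r0 → [0,-4,4]
  r2 -= 4·r0 → [0,-16,15]
  r2 -= 4·r1 → [0,0,-1]

L=[[1,0,0],[-2,1,0],[4,4,1]] U=[[-3,4,-1],[0,-4,4],[0,0,-1]]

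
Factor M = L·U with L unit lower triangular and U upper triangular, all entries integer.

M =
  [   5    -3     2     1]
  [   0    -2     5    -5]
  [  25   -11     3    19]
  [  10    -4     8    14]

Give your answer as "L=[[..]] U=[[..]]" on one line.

  r1 -= 0·r0 → [0,-2,5,-5]
  r2 -= 5·r0 → [0,4,-7,14]
  r3 -= 2·r0 → [0,2,4,12]
  r2 -= -2·r1 → [0,0,3,4]
  r3 -= -1·r1 → [0,0,9,7]
  r3 -= 3·r2 → [0,0,0,-5]

L=[[1,0,0,0],[0,1,0,0],[5,-2,1,0],[2,-1,3,1]] U=[[5,-3,2,1],[0,-2,5,-5],[0,0,3,4],[0,0,0,-5]]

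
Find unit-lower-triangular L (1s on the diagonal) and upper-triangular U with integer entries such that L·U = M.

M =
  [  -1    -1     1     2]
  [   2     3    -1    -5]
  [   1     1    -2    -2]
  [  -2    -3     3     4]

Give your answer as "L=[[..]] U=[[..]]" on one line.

L=[[1,0,0,0],[-2,1,0,0],[-1,0,1,0],[2,-1,-2,1]] U=[[-1,-1,1,2],[0,1,1,-1],[0,0,-1,0],[0,0,0,-1]]

  R1 -= -2·R0 → [0,1,1,-1]
  R2 -= -1·R0 → [0,0,-1,0]
  R3 -= 2·R0 → [0,-1,1,0]
  R2 -= 0·R1 → [0,0,-1,0]
  R3 -= -1·R1 → [0,0,2,-1]
  R3 -= -2·R2 → [0,0,0,-1]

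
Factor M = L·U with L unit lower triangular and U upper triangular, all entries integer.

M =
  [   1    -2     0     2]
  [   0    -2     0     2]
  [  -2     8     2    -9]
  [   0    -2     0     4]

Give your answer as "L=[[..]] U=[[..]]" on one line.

  R1 -= 0·R0 → [0,-2,0,2]
  R2 -= -2·R0 → [0,4,2,-5]
  R3 -= 0·R0 → [0,-2,0,4]
  R2 -= -2·R1 → [0,0,2,-1]
  R3 -= 1·R1 → [0,0,0,2]
  R3 -= 0·R2 → [0,0,0,2]

L=[[1,0,0,0],[0,1,0,0],[-2,-2,1,0],[0,1,0,1]] U=[[1,-2,0,2],[0,-2,0,2],[0,0,2,-1],[0,0,0,2]]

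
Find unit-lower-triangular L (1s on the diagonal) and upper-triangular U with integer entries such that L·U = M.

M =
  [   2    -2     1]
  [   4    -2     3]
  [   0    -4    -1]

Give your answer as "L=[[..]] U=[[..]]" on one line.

  row1 -= 2·row0 → [0,2,1]
  row2 -= 0·row0 → [0,-4,-1]
  row2 -= -2·row1 → [0,0,1]

L=[[1,0,0],[2,1,0],[0,-2,1]] U=[[2,-2,1],[0,2,1],[0,0,1]]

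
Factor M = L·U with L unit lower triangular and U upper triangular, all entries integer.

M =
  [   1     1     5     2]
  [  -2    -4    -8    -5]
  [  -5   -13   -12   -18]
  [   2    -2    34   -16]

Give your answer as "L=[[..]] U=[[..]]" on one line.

L=[[1,0,0,0],[-2,1,0,0],[-5,4,1,0],[2,2,4,1]] U=[[1,1,5,2],[0,-2,2,-1],[0,0,5,-4],[0,0,0,-2]]

  R1 -= -2·R0 → [0,-2,2,-1]
  R2 -= -5·R0 → [0,-8,13,-8]
  R3 -= 2·R0 → [0,-4,24,-20]
  R2 -= 4·R1 → [0,0,5,-4]
  R3 -= 2·R1 → [0,0,20,-18]
  R3 -= 4·R2 → [0,0,0,-2]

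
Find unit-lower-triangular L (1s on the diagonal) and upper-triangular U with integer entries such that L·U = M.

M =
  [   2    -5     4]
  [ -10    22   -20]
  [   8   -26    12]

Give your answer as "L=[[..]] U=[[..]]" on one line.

  r1 -= -5·r0 → [0,-3,0]
  r2 -= 4·r0 → [0,-6,-4]
  r2 -= 2·r1 → [0,0,-4]

L=[[1,0,0],[-5,1,0],[4,2,1]] U=[[2,-5,4],[0,-3,0],[0,0,-4]]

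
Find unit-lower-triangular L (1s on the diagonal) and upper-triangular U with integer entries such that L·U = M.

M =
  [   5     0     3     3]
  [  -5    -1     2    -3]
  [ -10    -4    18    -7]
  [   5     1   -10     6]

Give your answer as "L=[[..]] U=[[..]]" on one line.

L=[[1,0,0,0],[-1,1,0,0],[-2,4,1,0],[1,-1,-2,1]] U=[[5,0,3,3],[0,-1,5,0],[0,0,4,-1],[0,0,0,1]]

  row1 -= -1·row0 → [0,-1,5,0]
  row2 -= -2·row0 → [0,-4,24,-1]
  row3 -= 1·row0 → [0,1,-13,3]
  row2 -= 4·row1 → [0,0,4,-1]
  row3 -= -1·row1 → [0,0,-8,3]
  row3 -= -2·row2 → [0,0,0,1]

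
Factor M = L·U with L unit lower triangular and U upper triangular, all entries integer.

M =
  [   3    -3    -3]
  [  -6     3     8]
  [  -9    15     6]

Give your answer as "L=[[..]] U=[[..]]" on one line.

L=[[1,0,0],[-2,1,0],[-3,-2,1]] U=[[3,-3,-3],[0,-3,2],[0,0,1]]

  R1 -= -2·R0 → [0,-3,2]
  R2 -= -3·R0 → [0,6,-3]
  R2 -= -2·R1 → [0,0,1]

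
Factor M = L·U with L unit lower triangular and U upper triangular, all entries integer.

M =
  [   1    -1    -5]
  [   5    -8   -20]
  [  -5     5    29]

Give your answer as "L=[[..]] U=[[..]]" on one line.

L=[[1,0,0],[5,1,0],[-5,0,1]] U=[[1,-1,-5],[0,-3,5],[0,0,4]]

  row1 -= 5·row0 → [0,-3,5]
  row2 -= -5·row0 → [0,0,4]
  row2 -= 0·row1 → [0,0,4]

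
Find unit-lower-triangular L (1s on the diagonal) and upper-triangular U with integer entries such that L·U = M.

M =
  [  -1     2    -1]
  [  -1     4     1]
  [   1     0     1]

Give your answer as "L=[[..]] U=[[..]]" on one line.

L=[[1,0,0],[1,1,0],[-1,1,1]] U=[[-1,2,-1],[0,2,2],[0,0,-2]]

  R1 -= 1·R0 → [0,2,2]
  R2 -= -1·R0 → [0,2,0]
  R2 -= 1·R1 → [0,0,-2]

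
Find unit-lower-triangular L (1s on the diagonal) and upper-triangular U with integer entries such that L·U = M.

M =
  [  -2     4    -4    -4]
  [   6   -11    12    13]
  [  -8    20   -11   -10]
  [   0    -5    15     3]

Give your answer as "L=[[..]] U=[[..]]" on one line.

  R1 -= -3·R0 → [0,1,0,1]
  R2 -= 4·R0 → [0,4,5,6]
  R3 -= 0·R0 → [0,-5,15,3]
  R2 -= 4·R1 → [0,0,5,2]
  R3 -= -5·R1 → [0,0,15,8]
  R3 -= 3·R2 → [0,0,0,2]

L=[[1,0,0,0],[-3,1,0,0],[4,4,1,0],[0,-5,3,1]] U=[[-2,4,-4,-4],[0,1,0,1],[0,0,5,2],[0,0,0,2]]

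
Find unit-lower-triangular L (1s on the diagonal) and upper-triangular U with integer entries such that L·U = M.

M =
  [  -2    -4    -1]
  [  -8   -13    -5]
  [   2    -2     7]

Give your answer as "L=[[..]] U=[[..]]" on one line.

  R1 -= 4·R0 → [0,3,-1]
  R2 -= -1·R0 → [0,-6,6]
  R2 -= -2·R1 → [0,0,4]

L=[[1,0,0],[4,1,0],[-1,-2,1]] U=[[-2,-4,-1],[0,3,-1],[0,0,4]]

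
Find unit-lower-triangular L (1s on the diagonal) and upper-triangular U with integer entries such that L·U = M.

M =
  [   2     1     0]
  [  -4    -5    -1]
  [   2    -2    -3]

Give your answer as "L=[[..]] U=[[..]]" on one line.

  R1 -= -2·R0 → [0,-3,-1]
  R2 -= 1·R0 → [0,-3,-3]
  R2 -= 1·R1 → [0,0,-2]

L=[[1,0,0],[-2,1,0],[1,1,1]] U=[[2,1,0],[0,-3,-1],[0,0,-2]]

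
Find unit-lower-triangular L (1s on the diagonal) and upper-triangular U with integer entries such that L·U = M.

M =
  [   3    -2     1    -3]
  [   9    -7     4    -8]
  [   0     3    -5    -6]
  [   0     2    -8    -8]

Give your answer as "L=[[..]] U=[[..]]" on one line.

L=[[1,0,0,0],[3,1,0,0],[0,-3,1,0],[0,-2,3,1]] U=[[3,-2,1,-3],[0,-1,1,1],[0,0,-2,-3],[0,0,0,3]]

  R1 -= 3·R0 → [0,-1,1,1]
  R2 -= 0·R0 → [0,3,-5,-6]
  R3 -= 0·R0 → [0,2,-8,-8]
  R2 -= -3·R1 → [0,0,-2,-3]
  R3 -= -2·R1 → [0,0,-6,-6]
  R3 -= 3·R2 → [0,0,0,3]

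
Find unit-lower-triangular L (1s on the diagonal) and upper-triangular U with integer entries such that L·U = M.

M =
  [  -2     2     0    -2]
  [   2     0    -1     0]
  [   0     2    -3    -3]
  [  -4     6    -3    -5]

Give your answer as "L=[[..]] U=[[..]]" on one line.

  r1 -= -1·r0 → [0,2,-1,-2]
  r2 -= 0·r0 → [0,2,-3,-3]
  r3 -= 2·r0 → [0,2,-3,-1]
  r2 -= 1·r1 → [0,0,-2,-1]
  r3 -= 1·r1 → [0,0,-2,1]
  r3 -= 1·r2 → [0,0,0,2]

L=[[1,0,0,0],[-1,1,0,0],[0,1,1,0],[2,1,1,1]] U=[[-2,2,0,-2],[0,2,-1,-2],[0,0,-2,-1],[0,0,0,2]]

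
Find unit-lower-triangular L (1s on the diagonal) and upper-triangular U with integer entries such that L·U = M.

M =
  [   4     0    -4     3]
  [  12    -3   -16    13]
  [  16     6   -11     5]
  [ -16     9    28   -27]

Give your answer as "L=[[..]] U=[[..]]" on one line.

  r1 -= 3·r0 → [0,-3,-4,4]
  r2 -= 4·r0 → [0,6,5,-7]
  r3 -= -4·r0 → [0,9,12,-15]
  r2 -= -2·r1 → [0,0,-3,1]
  r3 -= -3·r1 → [0,0,0,-3]
  r3 -= 0·r2 → [0,0,0,-3]

L=[[1,0,0,0],[3,1,0,0],[4,-2,1,0],[-4,-3,0,1]] U=[[4,0,-4,3],[0,-3,-4,4],[0,0,-3,1],[0,0,0,-3]]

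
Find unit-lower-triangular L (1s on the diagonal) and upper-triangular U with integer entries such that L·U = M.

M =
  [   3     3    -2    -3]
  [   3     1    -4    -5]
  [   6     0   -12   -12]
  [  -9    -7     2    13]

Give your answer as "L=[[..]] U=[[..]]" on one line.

  row1 -= 1·row0 → [0,-2,-2,-2]
  row2 -= 2·row0 → [0,-6,-8,-6]
  row3 -= -3·row0 → [0,2,-4,4]
  row2 -= 3·row1 → [0,0,-2,0]
  row3 -= -1·row1 → [0,0,-6,2]
  row3 -= 3·row2 → [0,0,0,2]

L=[[1,0,0,0],[1,1,0,0],[2,3,1,0],[-3,-1,3,1]] U=[[3,3,-2,-3],[0,-2,-2,-2],[0,0,-2,0],[0,0,0,2]]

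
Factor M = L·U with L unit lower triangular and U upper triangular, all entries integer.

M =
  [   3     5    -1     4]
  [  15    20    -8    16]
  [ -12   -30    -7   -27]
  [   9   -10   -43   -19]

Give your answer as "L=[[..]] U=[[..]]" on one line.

L=[[1,0,0,0],[5,1,0,0],[-4,2,1,0],[3,5,5,1]] U=[[3,5,-1,4],[0,-5,-3,-4],[0,0,-5,-3],[0,0,0,4]]

  row1 -= 5·row0 → [0,-5,-3,-4]
  row2 -= -4·row0 → [0,-10,-11,-11]
  row3 -= 3·row0 → [0,-25,-40,-31]
  row2 -= 2·row1 → [0,0,-5,-3]
  row3 -= 5·row1 → [0,0,-25,-11]
  row3 -= 5·row2 → [0,0,0,4]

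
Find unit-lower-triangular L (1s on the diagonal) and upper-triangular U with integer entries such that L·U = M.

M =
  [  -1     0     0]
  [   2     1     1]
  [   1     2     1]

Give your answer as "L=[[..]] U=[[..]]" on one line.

  R1 -= -2·R0 → [0,1,1]
  R2 -= -1·R0 → [0,2,1]
  R2 -= 2·R1 → [0,0,-1]

L=[[1,0,0],[-2,1,0],[-1,2,1]] U=[[-1,0,0],[0,1,1],[0,0,-1]]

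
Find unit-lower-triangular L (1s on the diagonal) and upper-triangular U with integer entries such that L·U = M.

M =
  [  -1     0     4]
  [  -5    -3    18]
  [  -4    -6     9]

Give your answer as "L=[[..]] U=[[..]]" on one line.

  R1 -= 5·R0 → [0,-3,-2]
  R2 -= 4·R0 → [0,-6,-7]
  R2 -= 2·R1 → [0,0,-3]

L=[[1,0,0],[5,1,0],[4,2,1]] U=[[-1,0,4],[0,-3,-2],[0,0,-3]]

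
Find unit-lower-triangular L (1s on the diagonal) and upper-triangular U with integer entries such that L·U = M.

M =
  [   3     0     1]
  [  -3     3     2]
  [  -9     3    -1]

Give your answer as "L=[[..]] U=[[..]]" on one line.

L=[[1,0,0],[-1,1,0],[-3,1,1]] U=[[3,0,1],[0,3,3],[0,0,-1]]

  r1 -= -1·r0 → [0,3,3]
  r2 -= -3·r0 → [0,3,2]
  r2 -= 1·r1 → [0,0,-1]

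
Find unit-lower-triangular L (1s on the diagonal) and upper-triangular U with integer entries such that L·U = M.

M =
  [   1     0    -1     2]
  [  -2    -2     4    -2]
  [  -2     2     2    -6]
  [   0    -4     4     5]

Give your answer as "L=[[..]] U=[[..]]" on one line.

L=[[1,0,0,0],[-2,1,0,0],[-2,-1,1,0],[0,2,0,1]] U=[[1,0,-1,2],[0,-2,2,2],[0,0,2,0],[0,0,0,1]]

  R1 -= -2·R0 → [0,-2,2,2]
  R2 -= -2·R0 → [0,2,0,-2]
  R3 -= 0·R0 → [0,-4,4,5]
  R2 -= -1·R1 → [0,0,2,0]
  R3 -= 2·R1 → [0,0,0,1]
  R3 -= 0·R2 → [0,0,0,1]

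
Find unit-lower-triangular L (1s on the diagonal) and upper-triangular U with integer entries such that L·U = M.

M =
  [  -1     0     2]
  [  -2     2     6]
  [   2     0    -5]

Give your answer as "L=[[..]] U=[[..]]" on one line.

  r1 -= 2·r0 → [0,2,2]
  r2 -= -2·r0 → [0,0,-1]
  r2 -= 0·r1 → [0,0,-1]

L=[[1,0,0],[2,1,0],[-2,0,1]] U=[[-1,0,2],[0,2,2],[0,0,-1]]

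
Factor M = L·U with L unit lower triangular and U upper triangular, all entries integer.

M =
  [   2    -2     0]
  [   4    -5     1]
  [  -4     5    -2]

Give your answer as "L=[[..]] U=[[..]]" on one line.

L=[[1,0,0],[2,1,0],[-2,-1,1]] U=[[2,-2,0],[0,-1,1],[0,0,-1]]

  R1 -= 2·R0 → [0,-1,1]
  R2 -= -2·R0 → [0,1,-2]
  R2 -= -1·R1 → [0,0,-1]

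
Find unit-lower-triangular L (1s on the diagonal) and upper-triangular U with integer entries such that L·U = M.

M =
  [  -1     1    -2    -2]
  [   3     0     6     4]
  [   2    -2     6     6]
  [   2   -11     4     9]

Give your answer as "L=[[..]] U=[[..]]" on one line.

  R1 -= -3·R0 → [0,3,0,-2]
  R2 -= -2·R0 → [0,0,2,2]
  R3 -= -2·R0 → [0,-9,0,5]
  R2 -= 0·R1 → [0,0,2,2]
  R3 -= -3·R1 → [0,0,0,-1]
  R3 -= 0·R2 → [0,0,0,-1]

L=[[1,0,0,0],[-3,1,0,0],[-2,0,1,0],[-2,-3,0,1]] U=[[-1,1,-2,-2],[0,3,0,-2],[0,0,2,2],[0,0,0,-1]]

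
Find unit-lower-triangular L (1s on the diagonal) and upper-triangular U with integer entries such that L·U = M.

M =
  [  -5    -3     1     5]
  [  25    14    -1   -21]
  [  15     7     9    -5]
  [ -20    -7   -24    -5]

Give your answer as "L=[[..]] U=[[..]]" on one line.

L=[[1,0,0,0],[-5,1,0,0],[-3,2,1,0],[4,-5,-2,1]] U=[[-5,-3,1,5],[0,-1,4,4],[0,0,4,2],[0,0,0,-1]]

  R1 -= -5·R0 → [0,-1,4,4]
  R2 -= -3·R0 → [0,-2,12,10]
  R3 -= 4·R0 → [0,5,-28,-25]
  R2 -= 2·R1 → [0,0,4,2]
  R3 -= -5·R1 → [0,0,-8,-5]
  R3 -= -2·R2 → [0,0,0,-1]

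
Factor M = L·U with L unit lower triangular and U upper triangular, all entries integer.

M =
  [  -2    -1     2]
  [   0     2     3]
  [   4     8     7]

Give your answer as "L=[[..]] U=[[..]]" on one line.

L=[[1,0,0],[0,1,0],[-2,3,1]] U=[[-2,-1,2],[0,2,3],[0,0,2]]

  row1 -= 0·row0 → [0,2,3]
  row2 -= -2·row0 → [0,6,11]
  row2 -= 3·row1 → [0,0,2]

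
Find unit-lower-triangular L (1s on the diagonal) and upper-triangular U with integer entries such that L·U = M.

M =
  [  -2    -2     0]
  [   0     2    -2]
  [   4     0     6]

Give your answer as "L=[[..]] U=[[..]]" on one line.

L=[[1,0,0],[0,1,0],[-2,-2,1]] U=[[-2,-2,0],[0,2,-2],[0,0,2]]

  R1 -= 0·R0 → [0,2,-2]
  R2 -= -2·R0 → [0,-4,6]
  R2 -= -2·R1 → [0,0,2]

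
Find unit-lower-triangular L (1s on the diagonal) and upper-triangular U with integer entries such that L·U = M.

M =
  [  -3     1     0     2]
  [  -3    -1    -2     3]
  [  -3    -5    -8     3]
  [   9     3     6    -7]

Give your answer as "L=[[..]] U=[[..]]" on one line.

  R1 -= 1·R0 → [0,-2,-2,1]
  R2 -= 1·R0 → [0,-6,-8,1]
  R3 -= -3·R0 → [0,6,6,-1]
  R2 -= 3·R1 → [0,0,-2,-2]
  R3 -= -3·R1 → [0,0,0,2]
  R3 -= 0·R2 → [0,0,0,2]

L=[[1,0,0,0],[1,1,0,0],[1,3,1,0],[-3,-3,0,1]] U=[[-3,1,0,2],[0,-2,-2,1],[0,0,-2,-2],[0,0,0,2]]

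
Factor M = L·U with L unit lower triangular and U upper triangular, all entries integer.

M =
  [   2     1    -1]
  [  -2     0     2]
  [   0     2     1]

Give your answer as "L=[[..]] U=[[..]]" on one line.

L=[[1,0,0],[-1,1,0],[0,2,1]] U=[[2,1,-1],[0,1,1],[0,0,-1]]

  row1 -= -1·row0 → [0,1,1]
  row2 -= 0·row0 → [0,2,1]
  row2 -= 2·row1 → [0,0,-1]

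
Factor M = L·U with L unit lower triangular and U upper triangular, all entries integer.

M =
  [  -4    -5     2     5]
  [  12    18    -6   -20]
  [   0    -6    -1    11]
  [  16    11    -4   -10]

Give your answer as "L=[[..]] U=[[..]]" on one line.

  row1 -= -3·row0 → [0,3,0,-5]
  row2 -= 0·row0 → [0,-6,-1,11]
  row3 -= -4·row0 → [0,-9,4,10]
  row2 -= -2·row1 → [0,0,-1,1]
  row3 -= -3·row1 → [0,0,4,-5]
  row3 -= -4·row2 → [0,0,0,-1]

L=[[1,0,0,0],[-3,1,0,0],[0,-2,1,0],[-4,-3,-4,1]] U=[[-4,-5,2,5],[0,3,0,-5],[0,0,-1,1],[0,0,0,-1]]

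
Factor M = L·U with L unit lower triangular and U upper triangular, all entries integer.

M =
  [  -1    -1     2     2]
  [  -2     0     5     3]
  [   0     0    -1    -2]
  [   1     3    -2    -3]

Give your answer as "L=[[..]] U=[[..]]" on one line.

  r1 -= 2·r0 → [0,2,1,-1]
  r2 -= 0·r0 → [0,0,-1,-2]
  r3 -= -1·r0 → [0,2,0,-1]
  r2 -= 0·r1 → [0,0,-1,-2]
  r3 -= 1·r1 → [0,0,-1,0]
  r3 -= 1·r2 → [0,0,0,2]

L=[[1,0,0,0],[2,1,0,0],[0,0,1,0],[-1,1,1,1]] U=[[-1,-1,2,2],[0,2,1,-1],[0,0,-1,-2],[0,0,0,2]]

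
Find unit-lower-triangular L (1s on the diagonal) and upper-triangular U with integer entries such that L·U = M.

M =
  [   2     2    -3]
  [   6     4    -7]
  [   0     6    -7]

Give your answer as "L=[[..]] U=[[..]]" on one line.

  r1 -= 3·r0 → [0,-2,2]
  r2 -= 0·r0 → [0,6,-7]
  r2 -= -3·r1 → [0,0,-1]

L=[[1,0,0],[3,1,0],[0,-3,1]] U=[[2,2,-3],[0,-2,2],[0,0,-1]]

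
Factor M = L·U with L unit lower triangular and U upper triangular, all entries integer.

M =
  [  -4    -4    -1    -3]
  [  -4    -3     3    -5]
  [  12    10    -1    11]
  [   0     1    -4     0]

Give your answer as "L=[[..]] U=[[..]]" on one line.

L=[[1,0,0,0],[1,1,0,0],[-3,-2,1,0],[0,1,-2,1]] U=[[-4,-4,-1,-3],[0,1,4,-2],[0,0,4,-2],[0,0,0,-2]]

  r1 -= 1·r0 → [0,1,4,-2]
  r2 -= -3·r0 → [0,-2,-4,2]
  r3 -= 0·r0 → [0,1,-4,0]
  r2 -= -2·r1 → [0,0,4,-2]
  r3 -= 1·r1 → [0,0,-8,2]
  r3 -= -2·r2 → [0,0,0,-2]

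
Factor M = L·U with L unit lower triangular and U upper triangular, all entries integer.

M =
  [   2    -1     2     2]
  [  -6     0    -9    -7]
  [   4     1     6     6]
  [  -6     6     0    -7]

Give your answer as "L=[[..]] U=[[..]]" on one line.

  R1 -= -3·R0 → [0,-3,-3,-1]
  R2 -= 2·R0 → [0,3,2,2]
  R3 -= -3·R0 → [0,3,6,-1]
  R2 -= -1·R1 → [0,0,-1,1]
  R3 -= -1·R1 → [0,0,3,-2]
  R3 -= -3·R2 → [0,0,0,1]

L=[[1,0,0,0],[-3,1,0,0],[2,-1,1,0],[-3,-1,-3,1]] U=[[2,-1,2,2],[0,-3,-3,-1],[0,0,-1,1],[0,0,0,1]]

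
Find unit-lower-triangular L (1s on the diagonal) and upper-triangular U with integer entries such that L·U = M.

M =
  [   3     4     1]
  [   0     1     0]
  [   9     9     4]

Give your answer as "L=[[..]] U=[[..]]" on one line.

L=[[1,0,0],[0,1,0],[3,-3,1]] U=[[3,4,1],[0,1,0],[0,0,1]]

  r1 -= 0·r0 → [0,1,0]
  r2 -= 3·r0 → [0,-3,1]
  r2 -= -3·r1 → [0,0,1]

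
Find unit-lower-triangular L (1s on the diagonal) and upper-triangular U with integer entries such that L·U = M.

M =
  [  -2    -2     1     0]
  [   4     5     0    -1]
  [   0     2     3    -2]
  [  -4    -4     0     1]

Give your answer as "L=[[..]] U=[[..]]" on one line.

  row1 -= -2·row0 → [0,1,2,-1]
  row2 -= 0·row0 → [0,2,3,-2]
  row3 -= 2·row0 → [0,0,-2,1]
  row2 -= 2·row1 → [0,0,-1,0]
  row3 -= 0·row1 → [0,0,-2,1]
  row3 -= 2·row2 → [0,0,0,1]

L=[[1,0,0,0],[-2,1,0,0],[0,2,1,0],[2,0,2,1]] U=[[-2,-2,1,0],[0,1,2,-1],[0,0,-1,0],[0,0,0,1]]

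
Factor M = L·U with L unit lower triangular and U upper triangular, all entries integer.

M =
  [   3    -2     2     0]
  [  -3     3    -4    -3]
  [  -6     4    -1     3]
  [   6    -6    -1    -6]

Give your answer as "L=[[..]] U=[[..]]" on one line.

L=[[1,0,0,0],[-1,1,0,0],[-2,0,1,0],[2,-2,-3,1]] U=[[3,-2,2,0],[0,1,-2,-3],[0,0,3,3],[0,0,0,-3]]

  R1 -= -1·R0 → [0,1,-2,-3]
  R2 -= -2·R0 → [0,0,3,3]
  R3 -= 2·R0 → [0,-2,-5,-6]
  R2 -= 0·R1 → [0,0,3,3]
  R3 -= -2·R1 → [0,0,-9,-12]
  R3 -= -3·R2 → [0,0,0,-3]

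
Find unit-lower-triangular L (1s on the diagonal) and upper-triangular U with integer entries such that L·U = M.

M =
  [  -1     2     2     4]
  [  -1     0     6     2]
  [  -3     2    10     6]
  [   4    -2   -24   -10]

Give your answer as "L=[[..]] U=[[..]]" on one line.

L=[[1,0,0,0],[1,1,0,0],[3,2,1,0],[-4,-3,1,1]] U=[[-1,2,2,4],[0,-2,4,-2],[0,0,-4,-2],[0,0,0,2]]

  row1 -= 1·row0 → [0,-2,4,-2]
  row2 -= 3·row0 → [0,-4,4,-6]
  row3 -= -4·row0 → [0,6,-16,6]
  row2 -= 2·row1 → [0,0,-4,-2]
  row3 -= -3·row1 → [0,0,-4,0]
  row3 -= 1·row2 → [0,0,0,2]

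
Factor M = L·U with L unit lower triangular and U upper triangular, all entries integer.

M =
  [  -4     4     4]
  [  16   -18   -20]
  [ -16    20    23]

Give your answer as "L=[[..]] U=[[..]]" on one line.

  r1 -= -4·r0 → [0,-2,-4]
  r2 -= 4·r0 → [0,4,7]
  r2 -= -2·r1 → [0,0,-1]

L=[[1,0,0],[-4,1,0],[4,-2,1]] U=[[-4,4,4],[0,-2,-4],[0,0,-1]]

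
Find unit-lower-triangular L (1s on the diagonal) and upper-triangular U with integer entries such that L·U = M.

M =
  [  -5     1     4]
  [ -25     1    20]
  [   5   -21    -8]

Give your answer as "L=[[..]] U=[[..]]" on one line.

L=[[1,0,0],[5,1,0],[-1,5,1]] U=[[-5,1,4],[0,-4,0],[0,0,-4]]

  row1 -= 5·row0 → [0,-4,0]
  row2 -= -1·row0 → [0,-20,-4]
  row2 -= 5·row1 → [0,0,-4]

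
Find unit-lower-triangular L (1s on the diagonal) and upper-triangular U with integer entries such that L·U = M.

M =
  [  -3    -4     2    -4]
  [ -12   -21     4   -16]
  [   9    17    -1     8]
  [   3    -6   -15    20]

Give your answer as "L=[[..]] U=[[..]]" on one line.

  R1 -= 4·R0 → [0,-5,-4,0]
  R2 -= -3·R0 → [0,5,5,-4]
  R3 -= -1·R0 → [0,-10,-13,16]
  R2 -= -1·R1 → [0,0,1,-4]
  R3 -= 2·R1 → [0,0,-5,16]
  R3 -= -5·R2 → [0,0,0,-4]

L=[[1,0,0,0],[4,1,0,0],[-3,-1,1,0],[-1,2,-5,1]] U=[[-3,-4,2,-4],[0,-5,-4,0],[0,0,1,-4],[0,0,0,-4]]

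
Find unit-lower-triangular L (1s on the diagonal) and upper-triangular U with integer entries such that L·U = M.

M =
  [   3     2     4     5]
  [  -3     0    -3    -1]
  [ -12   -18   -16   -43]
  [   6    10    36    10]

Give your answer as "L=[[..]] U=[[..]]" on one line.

  row1 -= -1·row0 → [0,2,1,4]
  row2 -= -4·row0 → [0,-10,0,-23]
  row3 -= 2·row0 → [0,6,28,0]
  row2 -= -5·row1 → [0,0,5,-3]
  row3 -= 3·row1 → [0,0,25,-12]
  row3 -= 5·row2 → [0,0,0,3]

L=[[1,0,0,0],[-1,1,0,0],[-4,-5,1,0],[2,3,5,1]] U=[[3,2,4,5],[0,2,1,4],[0,0,5,-3],[0,0,0,3]]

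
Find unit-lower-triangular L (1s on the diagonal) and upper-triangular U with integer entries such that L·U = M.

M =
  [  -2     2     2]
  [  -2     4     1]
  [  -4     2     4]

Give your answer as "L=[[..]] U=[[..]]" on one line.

  row1 -= 1·row0 → [0,2,-1]
  row2 -= 2·row0 → [0,-2,0]
  row2 -= -1·row1 → [0,0,-1]

L=[[1,0,0],[1,1,0],[2,-1,1]] U=[[-2,2,2],[0,2,-1],[0,0,-1]]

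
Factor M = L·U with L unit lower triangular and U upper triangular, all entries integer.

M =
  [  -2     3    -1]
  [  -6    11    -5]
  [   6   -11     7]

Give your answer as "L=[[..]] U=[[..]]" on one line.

  R1 -= 3·R0 → [0,2,-2]
  R2 -= -3·R0 → [0,-2,4]
  R2 -= -1·R1 → [0,0,2]

L=[[1,0,0],[3,1,0],[-3,-1,1]] U=[[-2,3,-1],[0,2,-2],[0,0,2]]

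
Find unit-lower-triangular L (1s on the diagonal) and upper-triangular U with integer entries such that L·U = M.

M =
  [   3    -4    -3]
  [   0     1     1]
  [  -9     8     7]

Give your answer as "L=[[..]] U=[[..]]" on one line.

  r1 -= 0·r0 → [0,1,1]
  r2 -= -3·r0 → [0,-4,-2]
  r2 -= -4·r1 → [0,0,2]

L=[[1,0,0],[0,1,0],[-3,-4,1]] U=[[3,-4,-3],[0,1,1],[0,0,2]]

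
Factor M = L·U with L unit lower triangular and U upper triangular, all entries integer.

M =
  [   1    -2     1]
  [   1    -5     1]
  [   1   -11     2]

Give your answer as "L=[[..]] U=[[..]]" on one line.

  R1 -= 1·R0 → [0,-3,0]
  R2 -= 1·R0 → [0,-9,1]
  R2 -= 3·R1 → [0,0,1]

L=[[1,0,0],[1,1,0],[1,3,1]] U=[[1,-2,1],[0,-3,0],[0,0,1]]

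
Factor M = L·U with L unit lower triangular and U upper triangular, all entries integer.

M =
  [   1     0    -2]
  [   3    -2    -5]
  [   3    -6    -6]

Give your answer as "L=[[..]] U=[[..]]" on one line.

L=[[1,0,0],[3,1,0],[3,3,1]] U=[[1,0,-2],[0,-2,1],[0,0,-3]]

  R1 -= 3·R0 → [0,-2,1]
  R2 -= 3·R0 → [0,-6,0]
  R2 -= 3·R1 → [0,0,-3]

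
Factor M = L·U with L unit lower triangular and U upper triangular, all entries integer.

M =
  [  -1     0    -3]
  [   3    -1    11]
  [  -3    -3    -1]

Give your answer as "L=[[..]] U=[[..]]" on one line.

  r1 -= -3·r0 → [0,-1,2]
  r2 -= 3·r0 → [0,-3,8]
  r2 -= 3·r1 → [0,0,2]

L=[[1,0,0],[-3,1,0],[3,3,1]] U=[[-1,0,-3],[0,-1,2],[0,0,2]]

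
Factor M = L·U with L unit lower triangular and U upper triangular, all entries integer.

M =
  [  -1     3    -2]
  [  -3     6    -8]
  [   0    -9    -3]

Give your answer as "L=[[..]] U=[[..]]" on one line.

L=[[1,0,0],[3,1,0],[0,3,1]] U=[[-1,3,-2],[0,-3,-2],[0,0,3]]

  r1 -= 3·r0 → [0,-3,-2]
  r2 -= 0·r0 → [0,-9,-3]
  r2 -= 3·r1 → [0,0,3]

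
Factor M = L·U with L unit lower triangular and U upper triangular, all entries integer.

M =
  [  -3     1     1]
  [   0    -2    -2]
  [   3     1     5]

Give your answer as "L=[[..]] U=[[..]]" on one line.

  r1 -= 0·r0 → [0,-2,-2]
  r2 -= -1·r0 → [0,2,6]
  r2 -= -1·r1 → [0,0,4]

L=[[1,0,0],[0,1,0],[-1,-1,1]] U=[[-3,1,1],[0,-2,-2],[0,0,4]]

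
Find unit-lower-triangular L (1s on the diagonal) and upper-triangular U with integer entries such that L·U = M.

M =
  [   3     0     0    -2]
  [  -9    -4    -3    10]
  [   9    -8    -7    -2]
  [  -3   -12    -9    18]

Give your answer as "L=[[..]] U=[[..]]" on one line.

L=[[1,0,0,0],[-3,1,0,0],[3,2,1,0],[-1,3,0,1]] U=[[3,0,0,-2],[0,-4,-3,4],[0,0,-1,-4],[0,0,0,4]]

  R1 -= -3·R0 → [0,-4,-3,4]
  R2 -= 3·R0 → [0,-8,-7,4]
  R3 -= -1·R0 → [0,-12,-9,16]
  R2 -= 2·R1 → [0,0,-1,-4]
  R3 -= 3·R1 → [0,0,0,4]
  R3 -= 0·R2 → [0,0,0,4]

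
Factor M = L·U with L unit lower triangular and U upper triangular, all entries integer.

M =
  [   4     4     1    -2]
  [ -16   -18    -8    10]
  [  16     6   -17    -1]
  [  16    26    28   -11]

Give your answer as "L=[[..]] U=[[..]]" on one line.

L=[[1,0,0,0],[-4,1,0,0],[4,5,1,0],[4,-5,-4,1]] U=[[4,4,1,-2],[0,-2,-4,2],[0,0,-1,-3],[0,0,0,-5]]

  row1 -= -4·row0 → [0,-2,-4,2]
  row2 -= 4·row0 → [0,-10,-21,7]
  row3 -= 4·row0 → [0,10,24,-3]
  row2 -= 5·row1 → [0,0,-1,-3]
  row3 -= -5·row1 → [0,0,4,7]
  row3 -= -4·row2 → [0,0,0,-5]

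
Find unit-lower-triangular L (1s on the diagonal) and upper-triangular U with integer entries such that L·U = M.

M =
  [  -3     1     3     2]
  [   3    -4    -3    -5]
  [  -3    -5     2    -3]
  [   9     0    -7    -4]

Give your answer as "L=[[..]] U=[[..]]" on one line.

L=[[1,0,0,0],[-1,1,0,0],[1,2,1,0],[-3,-1,-2,1]] U=[[-3,1,3,2],[0,-3,0,-3],[0,0,-1,1],[0,0,0,1]]

  R1 -= -1·R0 → [0,-3,0,-3]
  R2 -= 1·R0 → [0,-6,-1,-5]
  R3 -= -3·R0 → [0,3,2,2]
  R2 -= 2·R1 → [0,0,-1,1]
  R3 -= -1·R1 → [0,0,2,-1]
  R3 -= -2·R2 → [0,0,0,1]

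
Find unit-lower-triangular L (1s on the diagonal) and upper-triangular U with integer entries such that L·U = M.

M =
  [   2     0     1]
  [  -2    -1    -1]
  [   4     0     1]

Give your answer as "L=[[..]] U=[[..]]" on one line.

L=[[1,0,0],[-1,1,0],[2,0,1]] U=[[2,0,1],[0,-1,0],[0,0,-1]]

  r1 -= -1·r0 → [0,-1,0]
  r2 -= 2·r0 → [0,0,-1]
  r2 -= 0·r1 → [0,0,-1]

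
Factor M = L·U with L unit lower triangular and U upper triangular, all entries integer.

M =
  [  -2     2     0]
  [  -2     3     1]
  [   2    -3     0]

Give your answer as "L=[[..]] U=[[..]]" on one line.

  row1 -= 1·row0 → [0,1,1]
  row2 -= -1·row0 → [0,-1,0]
  row2 -= -1·row1 → [0,0,1]

L=[[1,0,0],[1,1,0],[-1,-1,1]] U=[[-2,2,0],[0,1,1],[0,0,1]]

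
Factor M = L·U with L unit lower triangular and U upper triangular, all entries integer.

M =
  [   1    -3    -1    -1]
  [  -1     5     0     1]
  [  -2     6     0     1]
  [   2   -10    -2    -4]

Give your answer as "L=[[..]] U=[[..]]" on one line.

  R1 -= -1·R0 → [0,2,-1,0]
  R2 -= -2·R0 → [0,0,-2,-1]
  R3 -= 2·R0 → [0,-4,0,-2]
  R2 -= 0·R1 → [0,0,-2,-1]
  R3 -= -2·R1 → [0,0,-2,-2]
  R3 -= 1·R2 → [0,0,0,-1]

L=[[1,0,0,0],[-1,1,0,0],[-2,0,1,0],[2,-2,1,1]] U=[[1,-3,-1,-1],[0,2,-1,0],[0,0,-2,-1],[0,0,0,-1]]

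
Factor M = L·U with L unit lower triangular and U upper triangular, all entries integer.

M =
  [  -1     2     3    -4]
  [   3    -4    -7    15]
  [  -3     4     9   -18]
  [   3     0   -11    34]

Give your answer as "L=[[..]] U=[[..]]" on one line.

L=[[1,0,0,0],[-3,1,0,0],[3,-1,1,0],[-3,3,-4,1]] U=[[-1,2,3,-4],[0,2,2,3],[0,0,2,-3],[0,0,0,1]]

  R1 -= -3·R0 → [0,2,2,3]
  R2 -= 3·R0 → [0,-2,0,-6]
  R3 -= -3·R0 → [0,6,-2,22]
  R2 -= -1·R1 → [0,0,2,-3]
  R3 -= 3·R1 → [0,0,-8,13]
  R3 -= -4·R2 → [0,0,0,1]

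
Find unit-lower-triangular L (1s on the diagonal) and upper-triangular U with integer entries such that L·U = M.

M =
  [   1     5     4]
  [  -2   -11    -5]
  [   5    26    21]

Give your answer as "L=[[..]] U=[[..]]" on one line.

L=[[1,0,0],[-2,1,0],[5,-1,1]] U=[[1,5,4],[0,-1,3],[0,0,4]]

  R1 -= -2·R0 → [0,-1,3]
  R2 -= 5·R0 → [0,1,1]
  R2 -= -1·R1 → [0,0,4]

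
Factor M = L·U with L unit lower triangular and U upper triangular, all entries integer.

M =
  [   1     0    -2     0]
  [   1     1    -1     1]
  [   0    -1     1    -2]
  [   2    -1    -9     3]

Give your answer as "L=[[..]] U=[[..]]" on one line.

  R1 -= 1·R0 → [0,1,1,1]
  R2 -= 0·R0 → [0,-1,1,-2]
  R3 -= 2·R0 → [0,-1,-5,3]
  R2 -= -1·R1 → [0,0,2,-1]
  R3 -= -1·R1 → [0,0,-4,4]
  R3 -= -2·R2 → [0,0,0,2]

L=[[1,0,0,0],[1,1,0,0],[0,-1,1,0],[2,-1,-2,1]] U=[[1,0,-2,0],[0,1,1,1],[0,0,2,-1],[0,0,0,2]]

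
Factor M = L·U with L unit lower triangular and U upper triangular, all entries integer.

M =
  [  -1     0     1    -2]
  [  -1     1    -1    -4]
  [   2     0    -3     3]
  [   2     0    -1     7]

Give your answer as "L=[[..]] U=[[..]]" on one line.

L=[[1,0,0,0],[1,1,0,0],[-2,0,1,0],[-2,0,-1,1]] U=[[-1,0,1,-2],[0,1,-2,-2],[0,0,-1,-1],[0,0,0,2]]

  row1 -= 1·row0 → [0,1,-2,-2]
  row2 -= -2·row0 → [0,0,-1,-1]
  row3 -= -2·row0 → [0,0,1,3]
  row2 -= 0·row1 → [0,0,-1,-1]
  row3 -= 0·row1 → [0,0,1,3]
  row3 -= -1·row2 → [0,0,0,2]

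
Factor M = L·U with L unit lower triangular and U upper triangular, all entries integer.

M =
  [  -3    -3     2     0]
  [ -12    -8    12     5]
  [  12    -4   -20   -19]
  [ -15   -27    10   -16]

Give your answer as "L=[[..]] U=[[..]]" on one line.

L=[[1,0,0,0],[4,1,0,0],[-4,-4,1,0],[5,-3,3,1]] U=[[-3,-3,2,0],[0,4,4,5],[0,0,4,1],[0,0,0,-4]]

  r1 -= 4·r0 → [0,4,4,5]
  r2 -= -4·r0 → [0,-16,-12,-19]
  r3 -= 5·r0 → [0,-12,0,-16]
  r2 -= -4·r1 → [0,0,4,1]
  r3 -= -3·r1 → [0,0,12,-1]
  r3 -= 3·r2 → [0,0,0,-4]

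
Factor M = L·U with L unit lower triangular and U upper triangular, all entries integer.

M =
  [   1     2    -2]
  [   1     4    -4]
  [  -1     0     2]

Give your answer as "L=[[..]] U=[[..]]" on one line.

  r1 -= 1·r0 → [0,2,-2]
  r2 -= -1·r0 → [0,2,0]
  r2 -= 1·r1 → [0,0,2]

L=[[1,0,0],[1,1,0],[-1,1,1]] U=[[1,2,-2],[0,2,-2],[0,0,2]]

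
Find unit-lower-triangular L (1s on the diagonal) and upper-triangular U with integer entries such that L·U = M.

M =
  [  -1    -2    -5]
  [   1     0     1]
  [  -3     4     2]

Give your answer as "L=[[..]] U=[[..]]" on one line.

L=[[1,0,0],[-1,1,0],[3,-5,1]] U=[[-1,-2,-5],[0,-2,-4],[0,0,-3]]

  r1 -= -1·r0 → [0,-2,-4]
  r2 -= 3·r0 → [0,10,17]
  r2 -= -5·r1 → [0,0,-3]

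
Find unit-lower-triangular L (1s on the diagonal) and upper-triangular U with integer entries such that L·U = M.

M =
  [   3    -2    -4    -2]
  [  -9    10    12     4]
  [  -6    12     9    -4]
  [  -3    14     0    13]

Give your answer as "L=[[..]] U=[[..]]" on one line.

L=[[1,0,0,0],[-3,1,0,0],[-2,2,1,0],[-1,3,-4,1]] U=[[3,-2,-4,-2],[0,4,0,-2],[0,0,1,-4],[0,0,0,1]]

  row1 -= -3·row0 → [0,4,0,-2]
  row2 -= -2·row0 → [0,8,1,-8]
  row3 -= -1·row0 → [0,12,-4,11]
  row2 -= 2·row1 → [0,0,1,-4]
  row3 -= 3·row1 → [0,0,-4,17]
  row3 -= -4·row2 → [0,0,0,1]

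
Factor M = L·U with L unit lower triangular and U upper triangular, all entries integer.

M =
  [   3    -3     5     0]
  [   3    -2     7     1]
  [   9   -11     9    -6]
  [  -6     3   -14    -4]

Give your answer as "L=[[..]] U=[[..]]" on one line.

L=[[1,0,0,0],[1,1,0,0],[3,-2,1,0],[-2,-3,-1,1]] U=[[3,-3,5,0],[0,1,2,1],[0,0,-2,-4],[0,0,0,-5]]

  row1 -= 1·row0 → [0,1,2,1]
  row2 -= 3·row0 → [0,-2,-6,-6]
  row3 -= -2·row0 → [0,-3,-4,-4]
  row2 -= -2·row1 → [0,0,-2,-4]
  row3 -= -3·row1 → [0,0,2,-1]
  row3 -= -1·row2 → [0,0,0,-5]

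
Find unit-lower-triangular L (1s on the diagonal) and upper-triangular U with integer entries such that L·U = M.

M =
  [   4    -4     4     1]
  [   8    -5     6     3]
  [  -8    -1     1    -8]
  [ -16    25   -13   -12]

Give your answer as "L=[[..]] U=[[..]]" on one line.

L=[[1,0,0,0],[2,1,0,0],[-2,-3,1,0],[-4,3,3,1]] U=[[4,-4,4,1],[0,3,-2,1],[0,0,3,-3],[0,0,0,-2]]

  R1 -= 2·R0 → [0,3,-2,1]
  R2 -= -2·R0 → [0,-9,9,-6]
  R3 -= -4·R0 → [0,9,3,-8]
  R2 -= -3·R1 → [0,0,3,-3]
  R3 -= 3·R1 → [0,0,9,-11]
  R3 -= 3·R2 → [0,0,0,-2]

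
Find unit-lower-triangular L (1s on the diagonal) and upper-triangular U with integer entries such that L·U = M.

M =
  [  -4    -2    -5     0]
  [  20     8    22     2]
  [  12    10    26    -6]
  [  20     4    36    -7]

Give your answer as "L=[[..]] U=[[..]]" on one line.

L=[[1,0,0,0],[-5,1,0,0],[-3,-2,1,0],[-5,3,4,1]] U=[[-4,-2,-5,0],[0,-2,-3,2],[0,0,5,-2],[0,0,0,-5]]

  row1 -= -5·row0 → [0,-2,-3,2]
  row2 -= -3·row0 → [0,4,11,-6]
  row3 -= -5·row0 → [0,-6,11,-7]
  row2 -= -2·row1 → [0,0,5,-2]
  row3 -= 3·row1 → [0,0,20,-13]
  row3 -= 4·row2 → [0,0,0,-5]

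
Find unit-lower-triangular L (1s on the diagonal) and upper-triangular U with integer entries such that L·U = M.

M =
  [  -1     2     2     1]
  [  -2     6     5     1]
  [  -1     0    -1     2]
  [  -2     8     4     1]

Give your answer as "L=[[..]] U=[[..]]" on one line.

L=[[1,0,0,0],[2,1,0,0],[1,-1,1,0],[2,2,1,1]] U=[[-1,2,2,1],[0,2,1,-1],[0,0,-2,0],[0,0,0,1]]

  row1 -= 2·row0 → [0,2,1,-1]
  row2 -= 1·row0 → [0,-2,-3,1]
  row3 -= 2·row0 → [0,4,0,-1]
  row2 -= -1·row1 → [0,0,-2,0]
  row3 -= 2·row1 → [0,0,-2,1]
  row3 -= 1·row2 → [0,0,0,1]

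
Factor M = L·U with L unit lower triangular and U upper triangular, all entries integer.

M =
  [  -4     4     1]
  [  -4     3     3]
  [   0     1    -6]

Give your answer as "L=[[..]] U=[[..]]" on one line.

  row1 -= 1·row0 → [0,-1,2]
  row2 -= 0·row0 → [0,1,-6]
  row2 -= -1·row1 → [0,0,-4]

L=[[1,0,0],[1,1,0],[0,-1,1]] U=[[-4,4,1],[0,-1,2],[0,0,-4]]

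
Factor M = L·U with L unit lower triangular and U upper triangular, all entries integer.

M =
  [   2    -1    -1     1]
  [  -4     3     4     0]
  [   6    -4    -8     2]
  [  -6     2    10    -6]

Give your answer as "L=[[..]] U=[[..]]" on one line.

L=[[1,0,0,0],[-2,1,0,0],[3,-1,1,0],[-3,-1,-3,1]] U=[[2,-1,-1,1],[0,1,2,2],[0,0,-3,1],[0,0,0,2]]

  R1 -= -2·R0 → [0,1,2,2]
  R2 -= 3·R0 → [0,-1,-5,-1]
  R3 -= -3·R0 → [0,-1,7,-3]
  R2 -= -1·R1 → [0,0,-3,1]
  R3 -= -1·R1 → [0,0,9,-1]
  R3 -= -3·R2 → [0,0,0,2]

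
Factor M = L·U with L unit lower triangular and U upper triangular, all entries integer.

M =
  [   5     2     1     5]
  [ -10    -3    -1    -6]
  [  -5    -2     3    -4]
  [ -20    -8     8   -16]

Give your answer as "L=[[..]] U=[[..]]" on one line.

L=[[1,0,0,0],[-2,1,0,0],[-1,0,1,0],[-4,0,3,1]] U=[[5,2,1,5],[0,1,1,4],[0,0,4,1],[0,0,0,1]]

  r1 -= -2·r0 → [0,1,1,4]
  r2 -= -1·r0 → [0,0,4,1]
  r3 -= -4·r0 → [0,0,12,4]
  r2 -= 0·r1 → [0,0,4,1]
  r3 -= 0·r1 → [0,0,12,4]
  r3 -= 3·r2 → [0,0,0,1]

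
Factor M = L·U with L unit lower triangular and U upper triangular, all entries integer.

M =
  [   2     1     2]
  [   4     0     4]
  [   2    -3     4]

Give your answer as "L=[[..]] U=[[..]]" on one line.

L=[[1,0,0],[2,1,0],[1,2,1]] U=[[2,1,2],[0,-2,0],[0,0,2]]

  r1 -= 2·r0 → [0,-2,0]
  r2 -= 1·r0 → [0,-4,2]
  r2 -= 2·r1 → [0,0,2]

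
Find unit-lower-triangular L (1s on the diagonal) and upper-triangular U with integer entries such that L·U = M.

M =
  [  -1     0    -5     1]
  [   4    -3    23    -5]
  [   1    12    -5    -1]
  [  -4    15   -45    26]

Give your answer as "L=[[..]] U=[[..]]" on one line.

L=[[1,0,0,0],[-4,1,0,0],[-1,-4,1,0],[4,-5,-5,1]] U=[[-1,0,-5,1],[0,-3,3,-1],[0,0,2,-4],[0,0,0,-3]]

  row1 -= -4·row0 → [0,-3,3,-1]
  row2 -= -1·row0 → [0,12,-10,0]
  row3 -= 4·row0 → [0,15,-25,22]
  row2 -= -4·row1 → [0,0,2,-4]
  row3 -= -5·row1 → [0,0,-10,17]
  row3 -= -5·row2 → [0,0,0,-3]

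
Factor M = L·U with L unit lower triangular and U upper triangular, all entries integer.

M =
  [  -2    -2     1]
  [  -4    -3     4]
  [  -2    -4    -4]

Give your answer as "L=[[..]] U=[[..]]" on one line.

L=[[1,0,0],[2,1,0],[1,-2,1]] U=[[-2,-2,1],[0,1,2],[0,0,-1]]

  row1 -= 2·row0 → [0,1,2]
  row2 -= 1·row0 → [0,-2,-5]
  row2 -= -2·row1 → [0,0,-1]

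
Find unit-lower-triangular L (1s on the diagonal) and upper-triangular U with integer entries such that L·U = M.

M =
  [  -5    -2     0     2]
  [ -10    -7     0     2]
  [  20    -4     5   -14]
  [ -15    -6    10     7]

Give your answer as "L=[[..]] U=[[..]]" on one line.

  row1 -= 2·row0 → [0,-3,0,-2]
  row2 -= -4·row0 → [0,-12,5,-6]
  row3 -= 3·row0 → [0,0,10,1]
  row2 -= 4·row1 → [0,0,5,2]
  row3 -= 0·row1 → [0,0,10,1]
  row3 -= 2·row2 → [0,0,0,-3]

L=[[1,0,0,0],[2,1,0,0],[-4,4,1,0],[3,0,2,1]] U=[[-5,-2,0,2],[0,-3,0,-2],[0,0,5,2],[0,0,0,-3]]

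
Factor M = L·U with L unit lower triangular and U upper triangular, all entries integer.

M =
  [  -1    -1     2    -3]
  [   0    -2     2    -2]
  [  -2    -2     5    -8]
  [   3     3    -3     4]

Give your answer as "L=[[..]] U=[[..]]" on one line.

  R1 -= 0·R0 → [0,-2,2,-2]
  R2 -= 2·R0 → [0,0,1,-2]
  R3 -= -3·R0 → [0,0,3,-5]
  R2 -= 0·R1 → [0,0,1,-2]
  R3 -= 0·R1 → [0,0,3,-5]
  R3 -= 3·R2 → [0,0,0,1]

L=[[1,0,0,0],[0,1,0,0],[2,0,1,0],[-3,0,3,1]] U=[[-1,-1,2,-3],[0,-2,2,-2],[0,0,1,-2],[0,0,0,1]]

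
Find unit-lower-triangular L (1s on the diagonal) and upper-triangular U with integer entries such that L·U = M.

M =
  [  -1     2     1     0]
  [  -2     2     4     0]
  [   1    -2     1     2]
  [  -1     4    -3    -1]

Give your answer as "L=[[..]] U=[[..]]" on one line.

  row1 -= 2·row0 → [0,-2,2,0]
  row2 -= -1·row0 → [0,0,2,2]
  row3 -= 1·row0 → [0,2,-4,-1]
  row2 -= 0·row1 → [0,0,2,2]
  row3 -= -1·row1 → [0,0,-2,-1]
  row3 -= -1·row2 → [0,0,0,1]

L=[[1,0,0,0],[2,1,0,0],[-1,0,1,0],[1,-1,-1,1]] U=[[-1,2,1,0],[0,-2,2,0],[0,0,2,2],[0,0,0,1]]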